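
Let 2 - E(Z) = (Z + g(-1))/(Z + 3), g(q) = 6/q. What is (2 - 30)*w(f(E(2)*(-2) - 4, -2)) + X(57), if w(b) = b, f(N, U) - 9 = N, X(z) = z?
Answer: 369/5 ≈ 73.800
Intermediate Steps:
E(Z) = 2 - (-6 + Z)/(3 + Z) (E(Z) = 2 - (Z + 6/(-1))/(Z + 3) = 2 - (Z + 6*(-1))/(3 + Z) = 2 - (Z - 6)/(3 + Z) = 2 - (-6 + Z)/(3 + Z))
f(N, U) = 9 + N
(2 - 30)*w(f(E(2)*(-2) - 4, -2)) + X(57) = (2 - 30)*(9 + (((12 + 2)/(3 + 2))*(-2) - 4)) + 57 = -28*(9 + ((14/5)*(-2) - 4)) + 57 = -28*(9 + (-28/5 - 4)) + 57 = -28*(9 - 48/5) + 57 = -28*(-⅗) + 57 = 84/5 + 57 = 369/5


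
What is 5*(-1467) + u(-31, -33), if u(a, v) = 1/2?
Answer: -14669/2 ≈ -7334.5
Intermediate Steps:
u(a, v) = 1/2
5*(-1467) + u(-31, -33) = 5*(-1467) + 1/2 = -7335 + 1/2 = -14669/2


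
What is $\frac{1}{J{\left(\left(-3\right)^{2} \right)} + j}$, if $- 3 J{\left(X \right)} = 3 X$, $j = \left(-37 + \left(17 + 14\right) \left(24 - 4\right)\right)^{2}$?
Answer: $\frac{1}{339880} \approx 2.9422 \cdot 10^{-6}$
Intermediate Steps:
$j = 339889$ ($j = \left(-37 + 31 \cdot 20\right)^{2} = \left(-37 + 620\right)^{2} = 583^{2} = 339889$)
$J{\left(X \right)} = - X$ ($J{\left(X \right)} = - \frac{3 X}{3} = - X$)
$\frac{1}{J{\left(\left(-3\right)^{2} \right)} + j} = \frac{1}{- \left(-3\right)^{2} + 339889} = \frac{1}{\left(-1\right) 9 + 339889} = \frac{1}{-9 + 339889} = \frac{1}{339880}$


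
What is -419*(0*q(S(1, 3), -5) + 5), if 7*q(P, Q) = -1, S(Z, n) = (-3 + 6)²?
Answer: -2095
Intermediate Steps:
S(Z, n) = 9 (S(Z, n) = 3² = 9)
q(P, Q) = -⅐ (q(P, Q) = (⅐)*(-1) = -⅐)
-419*(0*q(S(1, 3), -5) + 5) = -419*(0*(-⅐) + 5) = -419*(0 + 5) = -419*5 = -2095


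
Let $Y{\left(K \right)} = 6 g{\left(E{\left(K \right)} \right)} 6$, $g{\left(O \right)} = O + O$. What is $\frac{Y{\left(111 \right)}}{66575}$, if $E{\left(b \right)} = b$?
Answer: $\frac{7992}{66575} \approx 0.12005$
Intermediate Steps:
$g{\left(O \right)} = 2 O$
$Y{\left(K \right)} = 72 K$ ($Y{\left(K \right)} = 6 \cdot 2 K 6 = 12 K 6 = 72 K$)
$\frac{Y{\left(111 \right)}}{66575} = \frac{72 \cdot 111}{66575} = 7992 \cdot \frac{1}{66575} = \frac{7992}{66575}$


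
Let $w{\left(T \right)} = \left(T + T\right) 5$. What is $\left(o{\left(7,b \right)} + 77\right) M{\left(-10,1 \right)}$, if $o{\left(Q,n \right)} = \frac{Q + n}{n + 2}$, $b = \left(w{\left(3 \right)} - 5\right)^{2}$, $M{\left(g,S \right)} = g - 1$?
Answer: $- \frac{48911}{57} \approx -858.09$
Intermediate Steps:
$w{\left(T \right)} = 10 T$ ($w{\left(T \right)} = 2 T 5 = 10 T$)
$M{\left(g,S \right)} = -1 + g$
$b = 625$ ($b = \left(10 \cdot 3 - 5\right)^{2} = \left(30 - 5\right)^{2} = 25^{2} = 625$)
$o{\left(Q,n \right)} = \frac{Q + n}{2 + n}$
$\left(o{\left(7,b \right)} + 77\right) M{\left(-10,1 \right)} = \left(\frac{7 + 625}{2 + 625} + 77\right) \left(-1 - 10\right) = \left(\frac{1}{627} \cdot 632 + 77\right) \left(-11\right) = \left(\frac{632}{627} + 77\right) \left(-11\right) = \frac{48911}{627} \left(-11\right) = - \frac{48911}{57}$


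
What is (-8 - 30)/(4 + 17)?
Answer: -38/21 ≈ -1.8095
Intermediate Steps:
(-8 - 30)/(4 + 17) = -38/21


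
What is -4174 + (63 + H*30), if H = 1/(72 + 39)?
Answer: -152097/37 ≈ -4110.7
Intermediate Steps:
H = 1/111 ≈ 0.0090090
-4174 + (63 + H*30) = -4174 + (63 + (1/111)*30) = -4174 + (63 + 10/37) = -4174 + 2341/37 = -152097/37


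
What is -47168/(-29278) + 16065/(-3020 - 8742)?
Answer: 42219473/172183918 ≈ 0.24520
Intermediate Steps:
-47168/(-29278) + 16065/(-3020 - 8742) = -47168*(-1/29278) + 16065/(-11762) = 23584/14639 + 16065*(-1/11762) = 23584/14639 - 16065/11762 = 42219473/172183918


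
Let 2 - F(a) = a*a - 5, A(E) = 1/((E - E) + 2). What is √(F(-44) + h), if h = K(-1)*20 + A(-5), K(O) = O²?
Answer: I*√7634/2 ≈ 43.686*I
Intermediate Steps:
A(E) = ½ (A(E) = 1/(0 + 2) = 1/2 = ½)
h = 41/2 (h = (-1)²*20 + ½ = 1*20 + ½ = 20 + ½ = 41/2 ≈ 20.500)
F(a) = 7 - a² (F(a) = 2 - (a*a - 5) = 2 - (a² - 5) = 2 - (-5 + a²) = 2 + (5 - a²) = 7 - a²)
√(F(-44) + h) = √((7 - 1*(-44)²) + 41/2) = √((7 - 1*1936) + 41/2) = √((7 - 1936) + 41/2) = √(-1929 + 41/2) = √(-3817/2) = I*√7634/2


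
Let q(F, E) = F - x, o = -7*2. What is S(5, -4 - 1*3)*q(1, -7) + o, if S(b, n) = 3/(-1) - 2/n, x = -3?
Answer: -174/7 ≈ -24.857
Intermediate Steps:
o = -14
q(F, E) = 3 + F (q(F, E) = F - 1*(-3) = F + 3 = 3 + F)
S(b, n) = -3 - 2/n (S(b, n) = 3*(-1) - 2/n = -3 - 2/n)
S(5, -4 - 1*3)*q(1, -7) + o = (-3 - 2/(-4 - 1*3))*(3 + 1) - 14 = (-3 - 2/(-4 - 3))*4 - 14 = (-3 - 2/(-7))*4 - 14 = (-3 - 2*(-⅐))*4 - 14 = (-3 + 2/7)*4 - 14 = -19/7*4 - 14 = -76/7 - 14 = -174/7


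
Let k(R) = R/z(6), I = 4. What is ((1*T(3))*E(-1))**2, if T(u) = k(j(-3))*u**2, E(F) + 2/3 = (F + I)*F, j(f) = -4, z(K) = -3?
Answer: 1936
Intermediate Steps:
k(R) = -R/3 (k(R) = R/(-3) = R*(-1/3) = -R/3)
E(F) = -2/3 + F*(4 + F) (E(F) = -2/3 + (F + 4)*F = -2/3 + (4 + F)*F = -2/3 + F*(4 + F))
T(u) = 4*u**2/3 (T(u) = (-1/3*(-4))*u**2 = 4*u**2/3)
((1*T(3))*E(-1))**2 = ((1*((4/3)*3**2))*(-2/3 + (-1)**2 + 4*(-1)))**2 = ((1*((4/3)*9))*(-2/3 + 1 - 4))**2 = ((1*12)*(-11/3))**2 = (12*(-11/3))**2 = (-44)**2 = 1936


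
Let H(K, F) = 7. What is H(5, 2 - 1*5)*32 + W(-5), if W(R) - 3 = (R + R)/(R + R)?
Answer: 228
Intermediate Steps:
W(R) = 4 (W(R) = 3 + (R + R)/(R + R) = 3 + (2*R)/((2*R)) = 3 + (2*R)*(1/(2*R)) = 3 + 1 = 4)
H(5, 2 - 1*5)*32 + W(-5) = 7*32 + 4 = 224 + 4 = 228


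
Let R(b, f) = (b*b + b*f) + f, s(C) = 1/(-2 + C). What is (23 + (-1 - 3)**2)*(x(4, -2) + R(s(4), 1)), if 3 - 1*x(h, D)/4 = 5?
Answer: -975/4 ≈ -243.75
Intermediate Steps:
x(h, D) = -8 (x(h, D) = 12 - 4*5 = 12 - 20 = -8)
R(b, f) = f + b**2 + b*f (R(b, f) = (b**2 + b*f) + f = f + b**2 + b*f)
(23 + (-1 - 3)**2)*(x(4, -2) + R(s(4), 1)) = (23 + (-1 - 3)**2)*(-8 + (1 + (1/(-2 + 4))**2 + 1/(-2 + 4))) = (23 + (-4)**2)*(-8 + (1 + (1/2)**2 + 1/2)) = (23 + 16)*(-8 + (1 + (1/2)**2 + (1/2)*1)) = 39*(-8 + (1 + 1/4 + 1/2)) = 39*(-8 + 7/4) = 39*(-25/4) = -975/4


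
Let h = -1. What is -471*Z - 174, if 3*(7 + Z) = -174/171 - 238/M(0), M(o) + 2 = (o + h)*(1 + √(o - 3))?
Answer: -690697/114 + 18683*I*√3/6 ≈ -6058.7 + 5393.3*I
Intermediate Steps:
M(o) = -2 + (1 + √(-3 + o))*(-1 + o) (M(o) = -2 + (o - 1)*(1 + √(o - 3)) = -2 + (-1 + o)*(1 + √(-3 + o)) = -2 + (1 + √(-3 + o))*(-1 + o))
Z = -1255/171 - 238/(3*(-3 - I*√3)) (Z = -7 + (-174/171 - 238/(-3 + 0 - √(-3 + 0) + 0*√(-3 + 0)))/3 = -7 + (-174*1/171 - 238/(-3 + 0 - √(-3) + 0*√(-3)))/3 = -7 + (-58/57 - 238/(-3 + 0 - I*√3 + 0*(I*√3)))/3 = -7 + (-58/57 - 238/(-3 + 0 - I*√3 + 0))/3 = -7 + (-58/57 - 238/(-3 - I*√3))/3 = -7 + (-58/171 - 238/(3*(-3 - I*√3))) = -1255/171 - 238/(3*(-3 - I*√3)) ≈ 12.494 - 11.451*I)
-471*Z - 174 = -471*(4273/342 - 119*I*√3/18) - 174 = (-670861/114 + 18683*I*√3/6) - 174 = -690697/114 + 18683*I*√3/6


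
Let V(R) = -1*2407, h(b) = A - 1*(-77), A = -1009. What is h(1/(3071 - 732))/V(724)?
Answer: 932/2407 ≈ 0.38720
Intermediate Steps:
h(b) = -932 (h(b) = -1009 - 1*(-77) = -1009 + 77 = -932)
V(R) = -2407
h(1/(3071 - 732))/V(724) = -932/(-2407) = -932*(-1/2407) = 932/2407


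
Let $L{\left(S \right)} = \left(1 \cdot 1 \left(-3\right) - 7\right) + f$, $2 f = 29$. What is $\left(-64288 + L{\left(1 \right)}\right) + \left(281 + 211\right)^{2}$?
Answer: $\frac{355561}{2} \approx 1.7778 \cdot 10^{5}$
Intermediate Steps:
$f = \frac{29}{2}$ ($f = \frac{1}{2} \cdot 29 = \frac{29}{2} \approx 14.5$)
$L{\left(S \right)} = \frac{9}{2}$ ($L{\left(S \right)} = \left(1 \cdot 1 \left(-3\right) - 7\right) + \frac{29}{2} = \left(1 \left(-3\right) - 7\right) + \frac{29}{2} = \left(-3 - 7\right) + \frac{29}{2} = -10 + \frac{29}{2} = \frac{9}{2}$)
$\left(-64288 + L{\left(1 \right)}\right) + \left(281 + 211\right)^{2} = \left(-64288 + \frac{9}{2}\right) + \left(281 + 211\right)^{2} = - \frac{128567}{2} + 492^{2} = - \frac{128567}{2} + 242064 = \frac{355561}{2}$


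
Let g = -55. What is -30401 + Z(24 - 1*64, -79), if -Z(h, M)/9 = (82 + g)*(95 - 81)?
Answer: -33803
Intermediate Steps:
Z(h, M) = -3402 (Z(h, M) = -9*(82 - 55)*(95 - 81) = -243*14 = -9*378 = -3402)
-30401 + Z(24 - 1*64, -79) = -30401 - 3402 = -33803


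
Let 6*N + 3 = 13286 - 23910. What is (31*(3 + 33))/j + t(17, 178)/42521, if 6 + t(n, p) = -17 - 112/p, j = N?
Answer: -25362483405/40216489363 ≈ -0.63065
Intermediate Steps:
N = -10627/6 (N = -½ + (13286 - 23910)/6 = -½ + (⅙)*(-10624) = -½ - 5312/3 = -10627/6 ≈ -1771.2)
j = -10627/6 ≈ -1771.2
t(n, p) = -23 - 112/p (t(n, p) = -6 + (-17 - 112/p) = -23 - 112/p)
(31*(3 + 33))/j + t(17, 178)/42521 = (31*(3 + 33))/(-10627/6) + (-23 - 112/178)/42521 = (31*36)*(-6/10627) + (-23 - 112*1/178)*(1/42521) = 1116*(-6/10627) + (-23 - 56/89)*(1/42521) = -6696/10627 - 2103/89*1/42521 = -6696/10627 - 2103/3784369 = -25362483405/40216489363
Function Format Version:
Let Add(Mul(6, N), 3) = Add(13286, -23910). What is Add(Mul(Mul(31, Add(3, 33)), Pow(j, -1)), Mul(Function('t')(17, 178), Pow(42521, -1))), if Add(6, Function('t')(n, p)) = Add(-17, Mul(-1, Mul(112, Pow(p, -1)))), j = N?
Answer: Rational(-25362483405, 40216489363) ≈ -0.63065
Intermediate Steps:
N = Rational(-10627, 6) (N = Add(Rational(-1, 2), Mul(Rational(1, 6), Add(13286, -23910))) = Add(Rational(-1, 2), Mul(Rational(1, 6), -10624)) = Add(Rational(-1, 2), Rational(-5312, 3)) = Rational(-10627, 6) ≈ -1771.2)
j = Rational(-10627, 6) ≈ -1771.2
Function('t')(n, p) = Add(-23, Mul(-112, Pow(p, -1))) (Function('t')(n, p) = Add(-6, Add(-17, Mul(-1, Mul(112, Pow(p, -1))))) = Add(-6, Add(-17, Mul(-112, Pow(p, -1)))) = Add(-23, Mul(-112, Pow(p, -1))))
Add(Mul(Mul(31, Add(3, 33)), Pow(j, -1)), Mul(Function('t')(17, 178), Pow(42521, -1))) = Add(Mul(Mul(31, Add(3, 33)), Pow(Rational(-10627, 6), -1)), Mul(Add(-23, Mul(-112, Pow(178, -1))), Pow(42521, -1))) = Add(Mul(Mul(31, 36), Rational(-6, 10627)), Mul(Add(-23, Mul(-112, Rational(1, 178))), Rational(1, 42521))) = Add(Mul(1116, Rational(-6, 10627)), Mul(Add(-23, Rational(-56, 89)), Rational(1, 42521))) = Add(Rational(-6696, 10627), Mul(Rational(-2103, 89), Rational(1, 42521))) = Add(Rational(-6696, 10627), Rational(-2103, 3784369)) = Rational(-25362483405, 40216489363)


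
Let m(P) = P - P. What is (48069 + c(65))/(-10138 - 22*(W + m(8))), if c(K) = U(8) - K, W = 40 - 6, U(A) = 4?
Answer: -24004/5443 ≈ -4.4101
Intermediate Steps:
m(P) = 0
W = 34
c(K) = 4 - K
(48069 + c(65))/(-10138 - 22*(W + m(8))) = (48069 + (4 - 1*65))/(-10138 - 22*(34 + 0)) = (48069 + (4 - 65))/(-10138 - 22*34) = (48069 - 61)/(-10138 - 748) = 48008/(-10886) = 48008*(-1/10886) = -24004/5443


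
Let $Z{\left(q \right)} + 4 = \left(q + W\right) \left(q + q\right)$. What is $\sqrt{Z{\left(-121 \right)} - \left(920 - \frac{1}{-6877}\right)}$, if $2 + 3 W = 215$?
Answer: $\frac{\sqrt{999145563}}{299} \approx 105.72$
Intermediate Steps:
$W = 71$ ($W = - \frac{2}{3} + \frac{1}{3} \cdot 215 = - \frac{2}{3} + \frac{215}{3} = 71$)
$Z{\left(q \right)} = -4 + 2 q \left(71 + q\right)$ ($Z{\left(q \right)} = -4 + \left(q + 71\right) \left(q + q\right) = -4 + \left(71 + q\right) 2 q = -4 + 2 q \left(71 + q\right)$)
$\sqrt{Z{\left(-121 \right)} - \left(920 - \frac{1}{-6877}\right)} = \sqrt{\left(-4 + 2 \left(-121\right)^{2} + 142 \left(-121\right)\right) - \left(920 - \frac{1}{-6877}\right)} = \sqrt{\left(-4 + 2 \cdot 14641 - 17182\right) - \frac{6326841}{6877}} = \sqrt{\left(-4 + 29282 - 17182\right) - \frac{6326841}{6877}} = \sqrt{12096 - \frac{6326841}{6877}} = \sqrt{\frac{76857351}{6877}} = \frac{\sqrt{999145563}}{299}$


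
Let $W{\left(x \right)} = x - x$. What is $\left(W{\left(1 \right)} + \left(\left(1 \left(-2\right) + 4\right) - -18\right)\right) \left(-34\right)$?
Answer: $-680$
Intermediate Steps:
$W{\left(x \right)} = 0$
$\left(W{\left(1 \right)} + \left(\left(1 \left(-2\right) + 4\right) - -18\right)\right) \left(-34\right) = \left(0 + \left(\left(1 \left(-2\right) + 4\right) - -18\right)\right) \left(-34\right) = \left(0 + \left(\left(-2 + 4\right) + 18\right)\right) \left(-34\right) = \left(0 + \left(2 + 18\right)\right) \left(-34\right) = \left(0 + 20\right) \left(-34\right) = 20 \left(-34\right) = -680$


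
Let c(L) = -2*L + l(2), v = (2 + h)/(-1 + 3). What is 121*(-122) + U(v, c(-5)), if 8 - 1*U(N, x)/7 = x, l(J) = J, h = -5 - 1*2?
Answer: -14790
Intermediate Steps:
h = -7 (h = -5 - 2 = -7)
v = -5/2 (v = (2 - 7)/(-1 + 3) = -5/2 ≈ -2.5000)
c(L) = 2 - 2*L (c(L) = -2*L + 2 = 2 - 2*L)
U(N, x) = 56 - 7*x
121*(-122) + U(v, c(-5)) = 121*(-122) + (56 - 7*(2 - 2*(-5))) = -14762 + (56 - 7*(2 + 10)) = -14762 + (56 - 7*12) = -14762 + (56 - 84) = -14762 - 28 = -14790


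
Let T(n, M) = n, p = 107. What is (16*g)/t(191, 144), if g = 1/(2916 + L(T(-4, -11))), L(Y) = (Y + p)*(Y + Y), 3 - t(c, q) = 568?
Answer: -4/295495 ≈ -1.3537e-5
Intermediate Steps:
t(c, q) = -565 (t(c, q) = 3 - 1*568 = 3 - 568 = -565)
L(Y) = 2*Y*(107 + Y) (L(Y) = (Y + 107)*(Y + Y) = (107 + Y)*(2*Y) = 2*Y*(107 + Y))
g = 1/2092 (g = 1/(2916 + 2*(-4)*(107 - 4)) = 1/(2916 + 2*(-4)*103) = 1/(2916 - 824) = 1/2092 ≈ 0.00047801)
(16*g)/t(191, 144) = (16*(1/2092))/(-565) = (4/523)*(-1/565) = -4/295495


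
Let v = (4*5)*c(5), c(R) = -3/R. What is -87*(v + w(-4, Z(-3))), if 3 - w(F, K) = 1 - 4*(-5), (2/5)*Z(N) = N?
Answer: 2610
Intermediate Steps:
Z(N) = 5*N/2
w(F, K) = -18 (w(F, K) = 3 - (1 - 4*(-5)) = 3 - (1 + 20) = 3 - 1*21 = 3 - 21 = -18)
v = -12 (v = (4*5)*(-3/5) = 20*(-3*⅕) = 20*(-⅗) = -12)
-87*(v + w(-4, Z(-3))) = -87*(-12 - 18) = -87*(-30) = 2610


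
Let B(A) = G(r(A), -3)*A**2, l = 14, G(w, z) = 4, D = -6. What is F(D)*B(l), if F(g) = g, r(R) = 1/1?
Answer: -4704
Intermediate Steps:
r(R) = 1
B(A) = 4*A**2
F(D)*B(l) = -24*14**2 = -24*196 = -6*784 = -4704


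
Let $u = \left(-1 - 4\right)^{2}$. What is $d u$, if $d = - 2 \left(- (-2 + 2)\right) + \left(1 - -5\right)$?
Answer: $150$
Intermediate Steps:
$d = 6$ ($d = - 2 \left(\left(-1\right) 0\right) + \left(1 + 5\right) = \left(-2\right) 0 + 6 = 0 + 6 = 6$)
$u = 25$ ($u = \left(-5\right)^{2} = 25$)
$d u = 6 \cdot 25 = 150$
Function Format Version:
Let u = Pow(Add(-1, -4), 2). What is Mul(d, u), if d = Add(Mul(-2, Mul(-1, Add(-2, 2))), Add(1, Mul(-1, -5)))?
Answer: 150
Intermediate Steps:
d = 6 (d = Add(Mul(-2, Mul(-1, 0)), Add(1, 5)) = Add(Mul(-2, 0), 6) = Add(0, 6) = 6)
u = 25 (u = Pow(-5, 2) = 25)
Mul(d, u) = Mul(6, 25) = 150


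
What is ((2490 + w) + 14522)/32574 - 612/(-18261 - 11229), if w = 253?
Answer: 29393341/53367070 ≈ 0.55078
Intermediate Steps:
((2490 + w) + 14522)/32574 - 612/(-18261 - 11229) = ((2490 + 253) + 14522)/32574 - 612/(-18261 - 11229) = (2743 + 14522)*(1/32574) - 612/(-29490) = 17265*(1/32574) - 612*(-1/29490) = 5755/10858 + 102/4915 = 29393341/53367070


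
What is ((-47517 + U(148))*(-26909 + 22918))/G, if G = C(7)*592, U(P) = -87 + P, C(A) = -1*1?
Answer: -11837306/37 ≈ -3.1993e+5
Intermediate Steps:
C(A) = -1
G = -592 (G = -1*592 = -592)
((-47517 + U(148))*(-26909 + 22918))/G = ((-47517 + (-87 + 148))*(-26909 + 22918))/(-592) = ((-47517 + 61)*(-3991))*(-1/592) = -47456*(-3991)*(-1/592) = 189396896*(-1/592) = -11837306/37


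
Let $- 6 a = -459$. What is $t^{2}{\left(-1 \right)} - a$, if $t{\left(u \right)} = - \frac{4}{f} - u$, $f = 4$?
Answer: $- \frac{153}{2} \approx -76.5$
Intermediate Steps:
$a = \frac{153}{2}$ ($a = \left(- \frac{1}{6}\right) \left(-459\right) = \frac{153}{2} \approx 76.5$)
$t{\left(u \right)} = -1 - u$ ($t{\left(u \right)} = - \frac{4}{4} - u = \left(-4\right) \frac{1}{4} - u = -1 - u$)
$t^{2}{\left(-1 \right)} - a = \left(-1 - -1\right)^{2} - \frac{153}{2} = \left(-1 + 1\right)^{2} - \frac{153}{2} = 0^{2} - \frac{153}{2} = 0 - \frac{153}{2} = - \frac{153}{2}$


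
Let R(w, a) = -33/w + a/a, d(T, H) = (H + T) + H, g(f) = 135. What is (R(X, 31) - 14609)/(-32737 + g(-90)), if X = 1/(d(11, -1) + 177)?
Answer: 10373/16301 ≈ 0.63634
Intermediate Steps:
d(T, H) = T + 2*H
X = 1/186 (X = 1/((11 + 2*(-1)) + 177) = 1/((11 - 2) + 177) = 1/(9 + 177) = 1/186 ≈ 0.0053763)
R(w, a) = 1 - 33/w (R(w, a) = -33/w + 1 = 1 - 33/w)
(R(X, 31) - 14609)/(-32737 + g(-90)) = ((-33 + 1/186)/(1/186) - 14609)/(-32737 + 135) = (186*(-6137/186) - 14609)/(-32602) = (-6137 - 14609)*(-1/32602) = -20746*(-1/32602) = 10373/16301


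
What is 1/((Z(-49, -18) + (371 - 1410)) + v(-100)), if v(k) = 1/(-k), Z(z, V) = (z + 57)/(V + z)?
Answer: -6700/6962033 ≈ -0.00096236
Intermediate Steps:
Z(z, V) = (57 + z)/(V + z)
v(k) = -1/k
1/((Z(-49, -18) + (371 - 1410)) + v(-100)) = 1/(((57 - 49)/(-18 - 49) + (371 - 1410)) - 1/(-100)) = 1/((8/(-67) - 1039) - 1*(-1/100)) = 1/((-1/67*8 - 1039) + 1/100) = 1/((-8/67 - 1039) + 1/100) = 1/(-69621/67 + 1/100) = 1/(-6962033/6700) = -6700/6962033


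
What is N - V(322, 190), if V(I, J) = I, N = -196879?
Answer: -197201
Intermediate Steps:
N - V(322, 190) = -196879 - 1*322 = -196879 - 322 = -197201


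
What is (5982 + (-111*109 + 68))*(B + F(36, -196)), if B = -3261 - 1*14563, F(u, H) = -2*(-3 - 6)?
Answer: 107708494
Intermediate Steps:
F(u, H) = 18 (F(u, H) = -2*(-9) = 18)
B = -17824 (B = -3261 - 14563 = -17824)
(5982 + (-111*109 + 68))*(B + F(36, -196)) = (5982 + (-111*109 + 68))*(-17824 + 18) = (5982 + (-12099 + 68))*(-17806) = (5982 - 12031)*(-17806) = -6049*(-17806) = 107708494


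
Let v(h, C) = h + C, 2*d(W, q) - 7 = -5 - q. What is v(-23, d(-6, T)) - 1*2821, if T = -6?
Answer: -2840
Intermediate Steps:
d(W, q) = 1 - q/2 (d(W, q) = 7/2 + (-5 - q)/2 = 7/2 + (-5/2 - q/2) = 1 - q/2)
v(h, C) = C + h
v(-23, d(-6, T)) - 1*2821 = ((1 - ½*(-6)) - 23) - 1*2821 = ((1 + 3) - 23) - 2821 = (4 - 23) - 2821 = -19 - 2821 = -2840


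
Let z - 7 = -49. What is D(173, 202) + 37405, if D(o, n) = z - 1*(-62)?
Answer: 37425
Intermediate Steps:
z = -42 (z = 7 - 49 = -42)
D(o, n) = 20 (D(o, n) = -42 - 1*(-62) = -42 + 62 = 20)
D(173, 202) + 37405 = 20 + 37405 = 37425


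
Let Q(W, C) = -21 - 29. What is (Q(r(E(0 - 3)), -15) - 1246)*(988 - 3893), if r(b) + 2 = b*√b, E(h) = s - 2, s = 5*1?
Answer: 3764880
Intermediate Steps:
s = 5
E(h) = 3 (E(h) = 5 - 2 = 3)
r(b) = -2 + b^(3/2) (r(b) = -2 + b*√b = -2 + b^(3/2))
Q(W, C) = -50
(Q(r(E(0 - 3)), -15) - 1246)*(988 - 3893) = (-50 - 1246)*(988 - 3893) = -1296*(-2905) = 3764880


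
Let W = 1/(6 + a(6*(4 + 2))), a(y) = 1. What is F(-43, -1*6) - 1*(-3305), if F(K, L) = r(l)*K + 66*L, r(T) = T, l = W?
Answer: 20320/7 ≈ 2902.9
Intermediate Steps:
W = ⅐ (W = 1/(6 + 1) = 1/7 = ⅐ ≈ 0.14286)
l = ⅐ ≈ 0.14286
F(K, L) = 66*L + K/7 (F(K, L) = K/7 + 66*L = 66*L + K/7)
F(-43, -1*6) - 1*(-3305) = (66*(-1*6) + (⅐)*(-43)) - 1*(-3305) = (66*(-6) - 43/7) + 3305 = (-396 - 43/7) + 3305 = -2815/7 + 3305 = 20320/7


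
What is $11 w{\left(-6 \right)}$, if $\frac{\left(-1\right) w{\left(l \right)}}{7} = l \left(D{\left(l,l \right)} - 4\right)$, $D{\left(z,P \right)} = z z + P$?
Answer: $12012$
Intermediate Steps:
$D{\left(z,P \right)} = P + z^{2}$ ($D{\left(z,P \right)} = z^{2} + P = P + z^{2}$)
$w{\left(l \right)} = - 7 l \left(-4 + l + l^{2}\right)$ ($w{\left(l \right)} = - 7 l \left(\left(l + l^{2}\right) - 4\right) = - 7 l \left(-4 + l + l^{2}\right)$)
$11 w{\left(-6 \right)} = 11 \cdot 7 \left(-6\right) \left(4 - -6 - \left(-6\right)^{2}\right) = 11 \cdot 7 \left(-6\right) \left(4 + 6 - 36\right) = 11 \cdot 7 \left(-6\right) \left(-26\right) = 11 \cdot 1092 = 12012$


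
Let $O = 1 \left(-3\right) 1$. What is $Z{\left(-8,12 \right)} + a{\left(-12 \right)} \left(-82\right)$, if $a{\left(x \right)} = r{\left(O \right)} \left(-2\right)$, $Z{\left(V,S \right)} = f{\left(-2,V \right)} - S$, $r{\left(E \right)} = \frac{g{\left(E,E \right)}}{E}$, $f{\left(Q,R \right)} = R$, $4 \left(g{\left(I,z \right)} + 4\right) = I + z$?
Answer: $\frac{842}{3} \approx 280.67$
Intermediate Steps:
$g{\left(I,z \right)} = -4 + \frac{I}{4} + \frac{z}{4}$ ($g{\left(I,z \right)} = -4 + \frac{I + z}{4} = -4 + \left(\frac{I}{4} + \frac{z}{4}\right) = -4 + \frac{I}{4} + \frac{z}{4}$)
$O = -3$ ($O = \left(-3\right) 1 = -3$)
$r{\left(E \right)} = \frac{-4 + \frac{E}{2}}{E}$ ($r{\left(E \right)} = \frac{-4 + \frac{E}{4} + \frac{E}{4}}{E} = \frac{-4 + \frac{E}{2}}{E}$)
$Z{\left(V,S \right)} = V - S$
$a{\left(x \right)} = - \frac{11}{3}$ ($a{\left(x \right)} = \frac{-8 - 3}{2 \left(-3\right)} \left(-2\right) = \frac{1}{2} \left(- \frac{1}{3}\right) \left(-11\right) \left(-2\right) = \frac{11}{6} \left(-2\right) = - \frac{11}{3}$)
$Z{\left(-8,12 \right)} + a{\left(-12 \right)} \left(-82\right) = \left(-8 - 12\right) - - \frac{902}{3} = \left(-8 - 12\right) + \frac{902}{3} = -20 + \frac{902}{3} = \frac{842}{3}$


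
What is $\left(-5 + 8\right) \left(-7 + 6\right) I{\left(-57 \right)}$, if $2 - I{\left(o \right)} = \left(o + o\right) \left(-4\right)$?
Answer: $1362$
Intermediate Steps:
$I{\left(o \right)} = 2 + 8 o$ ($I{\left(o \right)} = 2 - \left(o + o\right) \left(-4\right) = 2 - 2 o \left(-4\right) = 2 - - 8 o = 2 + 8 o$)
$\left(-5 + 8\right) \left(-7 + 6\right) I{\left(-57 \right)} = \left(-5 + 8\right) \left(-7 + 6\right) \left(2 + 8 \left(-57\right)\right) = 3 \left(-1\right) \left(2 - 456\right) = \left(-3\right) \left(-454\right) = 1362$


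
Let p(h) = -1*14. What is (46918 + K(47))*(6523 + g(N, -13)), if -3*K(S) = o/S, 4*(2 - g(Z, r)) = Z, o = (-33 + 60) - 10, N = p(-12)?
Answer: 86377551997/282 ≈ 3.0630e+8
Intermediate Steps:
p(h) = -14
N = -14
o = 17 (o = 27 - 10 = 17)
g(Z, r) = 2 - Z/4
K(S) = -17/(3*S)
(46918 + K(47))*(6523 + g(N, -13)) = (46918 - 17/3/47)*(6523 + (2 - ¼*(-14))) = (46918 - 17/3*1/47)*(6523 + (2 + 7/2)) = (46918 - 17/141)*(6523 + 11/2) = (6615421/141)*(13057/2) = 86377551997/282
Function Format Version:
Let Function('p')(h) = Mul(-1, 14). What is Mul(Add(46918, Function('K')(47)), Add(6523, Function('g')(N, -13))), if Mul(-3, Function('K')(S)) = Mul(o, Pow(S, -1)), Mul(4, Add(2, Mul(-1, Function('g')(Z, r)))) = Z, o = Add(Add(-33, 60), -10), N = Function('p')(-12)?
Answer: Rational(86377551997, 282) ≈ 3.0630e+8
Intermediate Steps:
Function('p')(h) = -14
N = -14
o = 17 (o = Add(27, -10) = 17)
Function('g')(Z, r) = Add(2, Mul(Rational(-1, 4), Z))
Function('K')(S) = Mul(Rational(-17, 3), Pow(S, -1)) (Function('K')(S) = Mul(Rational(-1, 3), Mul(17, Pow(S, -1))) = Mul(Rational(-17, 3), Pow(S, -1)))
Mul(Add(46918, Function('K')(47)), Add(6523, Function('g')(N, -13))) = Mul(Add(46918, Mul(Rational(-17, 3), Pow(47, -1))), Add(6523, Add(2, Mul(Rational(-1, 4), -14)))) = Mul(Add(46918, Mul(Rational(-17, 3), Rational(1, 47))), Add(6523, Add(2, Rational(7, 2)))) = Mul(Add(46918, Rational(-17, 141)), Add(6523, Rational(11, 2))) = Mul(Rational(6615421, 141), Rational(13057, 2)) = Rational(86377551997, 282)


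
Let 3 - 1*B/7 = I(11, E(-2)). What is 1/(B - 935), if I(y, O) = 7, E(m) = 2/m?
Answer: -1/963 ≈ -0.0010384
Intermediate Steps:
B = -28 (B = 21 - 7*7 = 21 - 49 = -28)
1/(B - 935) = 1/(-28 - 935) = 1/(-963) = -1/963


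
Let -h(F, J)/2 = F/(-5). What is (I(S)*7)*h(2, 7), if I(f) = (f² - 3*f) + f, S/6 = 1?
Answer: 672/5 ≈ 134.40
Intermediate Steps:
h(F, J) = 2*F/5 (h(F, J) = -2*F/(-5) = -2*F*(-1)/5 = -(-2)*F/5 = 2*F/5)
S = 6 (S = 6*1 = 6)
I(f) = f² - 2*f
(I(S)*7)*h(2, 7) = ((6*(-2 + 6))*7)*((⅖)*2) = ((6*4)*7)*(⅘) = (24*7)*(⅘) = 168*(⅘) = 672/5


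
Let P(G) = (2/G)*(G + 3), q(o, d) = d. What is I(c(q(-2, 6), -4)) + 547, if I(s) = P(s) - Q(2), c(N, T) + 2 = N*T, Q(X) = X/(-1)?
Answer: 7160/13 ≈ 550.77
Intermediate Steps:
P(G) = 2*(3 + G)/G (P(G) = (2/G)*(3 + G) = 2*(3 + G)/G)
Q(X) = -X (Q(X) = X*(-1) = -X)
c(N, T) = -2 + N*T
I(s) = 4 + 6/s (I(s) = (2 + 6/s) - (-1)*2 = (2 + 6/s) - 1*(-2) = (2 + 6/s) + 2 = 4 + 6/s)
I(c(q(-2, 6), -4)) + 547 = (4 + 6/(-2 + 6*(-4))) + 547 = (4 + 6/(-2 - 24)) + 547 = (4 + 6/(-26)) + 547 = (4 + 6*(-1/26)) + 547 = (4 - 3/13) + 547 = 49/13 + 547 = 7160/13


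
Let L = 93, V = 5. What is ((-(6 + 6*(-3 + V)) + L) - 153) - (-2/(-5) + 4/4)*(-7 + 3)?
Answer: -362/5 ≈ -72.400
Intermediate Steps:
((-(6 + 6*(-3 + V)) + L) - 153) - (-2/(-5) + 4/4)*(-7 + 3) = ((-(6 + 6*(-3 + 5)) + 93) - 153) - (-2/(-5) + 4/4)*(-7 + 3) = ((-(6 + 6*2) + 93) - 153) - (-2*(-⅕) + 4*(¼))*(-4) = ((-(6 + 12) + 93) - 153) - (⅖ + 1)*(-4) = ((-1*18 + 93) - 153) - 7*(-4)/5 = ((-18 + 93) - 153) - 1*(-28/5) = (75 - 153) + 28/5 = -78 + 28/5 = -362/5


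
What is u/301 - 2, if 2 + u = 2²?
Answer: -600/301 ≈ -1.9934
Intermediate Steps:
u = 2 (u = -2 + 2² = -2 + 4 = 2)
u/301 - 2 = 2/301 - 2 = -600/301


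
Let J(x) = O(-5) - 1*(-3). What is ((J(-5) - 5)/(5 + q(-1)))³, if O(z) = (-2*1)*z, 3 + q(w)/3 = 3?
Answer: 512/125 ≈ 4.0960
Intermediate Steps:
q(w) = 0 (q(w) = -9 + 3*3 = -9 + 9 = 0)
O(z) = -2*z
J(x) = 13 (J(x) = -2*(-5) - 1*(-3) = 10 + 3 = 13)
((J(-5) - 5)/(5 + q(-1)))³ = ((13 - 5)/(5 + 0))³ = (8/5)³ = 512/125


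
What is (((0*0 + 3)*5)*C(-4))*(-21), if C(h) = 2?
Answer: -630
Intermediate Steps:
(((0*0 + 3)*5)*C(-4))*(-21) = (((0*0 + 3)*5)*2)*(-21) = (((0 + 3)*5)*2)*(-21) = ((3*5)*2)*(-21) = (15*2)*(-21) = 30*(-21) = -630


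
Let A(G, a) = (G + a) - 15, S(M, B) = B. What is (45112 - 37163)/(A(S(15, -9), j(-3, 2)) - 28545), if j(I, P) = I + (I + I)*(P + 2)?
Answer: -7949/28596 ≈ -0.27798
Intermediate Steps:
j(I, P) = I + 2*I*(2 + P) (j(I, P) = I + (2*I)*(2 + P) = I + 2*I*(2 + P))
A(G, a) = -15 + G + a
(45112 - 37163)/(A(S(15, -9), j(-3, 2)) - 28545) = (45112 - 37163)/((-15 - 9 - 3*(5 + 2*2)) - 28545) = 7949/((-15 - 9 - 3*(5 + 4)) - 28545) = 7949/((-15 - 9 - 3*9) - 28545) = 7949/((-15 - 9 - 27) - 28545) = 7949/(-51 - 28545) = 7949/(-28596) = 7949*(-1/28596) = -7949/28596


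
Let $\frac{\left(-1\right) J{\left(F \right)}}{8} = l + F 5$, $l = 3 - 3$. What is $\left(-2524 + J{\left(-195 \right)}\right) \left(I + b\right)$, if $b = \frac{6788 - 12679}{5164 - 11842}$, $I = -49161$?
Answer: $- \frac{866032362346}{3339} \approx -2.5937 \cdot 10^{8}$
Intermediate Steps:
$l = 0$
$J{\left(F \right)} = - 40 F$ ($J{\left(F \right)} = - 8 \left(0 + F 5\right) = - 8 \left(0 + 5 F\right) = - 8 \cdot 5 F = - 40 F$)
$b = \frac{5891}{6678}$ ($b = - \frac{5891}{-6678} = \left(-5891\right) \left(- \frac{1}{6678}\right) = \frac{5891}{6678} \approx 0.88215$)
$\left(-2524 + J{\left(-195 \right)}\right) \left(I + b\right) = \left(-2524 - -7800\right) \left(-49161 + \frac{5891}{6678}\right) = \left(-2524 + 7800\right) \left(- \frac{328291267}{6678}\right) = 5276 \left(- \frac{328291267}{6678}\right) = - \frac{866032362346}{3339}$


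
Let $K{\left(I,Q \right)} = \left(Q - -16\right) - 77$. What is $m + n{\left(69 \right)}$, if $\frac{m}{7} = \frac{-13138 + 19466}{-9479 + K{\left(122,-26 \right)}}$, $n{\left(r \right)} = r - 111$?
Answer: $- \frac{223034}{4783} \approx -46.631$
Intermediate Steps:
$n{\left(r \right)} = -111 + r$
$K{\left(I,Q \right)} = -61 + Q$ ($K{\left(I,Q \right)} = \left(Q + 16\right) - 77 = \left(16 + Q\right) - 77 = -61 + Q$)
$m = - \frac{22148}{4783}$ ($m = 7 \frac{-13138 + 19466}{-9479 - 87} = 7 \frac{6328}{-9479 - 87} = 7 \frac{6328}{-9566} = 7 \cdot 6328 \left(- \frac{1}{9566}\right) = 7 \left(- \frac{3164}{4783}\right) = - \frac{22148}{4783} \approx -4.6306$)
$m + n{\left(69 \right)} = - \frac{22148}{4783} + \left(-111 + 69\right) = - \frac{22148}{4783} - 42 = - \frac{223034}{4783}$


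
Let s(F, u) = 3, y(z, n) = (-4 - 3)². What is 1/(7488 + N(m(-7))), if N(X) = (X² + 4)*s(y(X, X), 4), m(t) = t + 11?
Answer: 1/7548 ≈ 0.00013249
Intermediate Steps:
y(z, n) = 49 (y(z, n) = (-7)² = 49)
m(t) = 11 + t
N(X) = 12 + 3*X² (N(X) = (X² + 4)*3 = (4 + X²)*3 = 12 + 3*X²)
1/(7488 + N(m(-7))) = 1/(7488 + (12 + 3*(11 - 7)²)) = 1/(7488 + (12 + 3*4²)) = 1/(7488 + (12 + 3*16)) = 1/(7488 + (12 + 48)) = 1/(7488 + 60) = 1/7548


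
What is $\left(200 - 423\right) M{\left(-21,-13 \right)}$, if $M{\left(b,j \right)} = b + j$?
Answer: $7582$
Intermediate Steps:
$\left(200 - 423\right) M{\left(-21,-13 \right)} = \left(200 - 423\right) \left(-21 - 13\right) = \left(-223\right) \left(-34\right) = 7582$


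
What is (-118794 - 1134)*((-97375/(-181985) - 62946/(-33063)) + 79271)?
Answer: -3813597731380476768/401131337 ≈ -9.5071e+9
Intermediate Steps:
(-118794 - 1134)*((-97375/(-181985) - 62946/(-33063)) + 79271) = -119928*((-97375*(-1/181985) - 62946*(-1/33063)) + 79271) = -119928*((19475/36397 + 20982/11021) + 79271) = -119928*(978315829/401131337 + 79271) = -119928*31799060531156/401131337 = -3813597731380476768/401131337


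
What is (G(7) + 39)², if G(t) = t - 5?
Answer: 1681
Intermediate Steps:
G(t) = -5 + t
(G(7) + 39)² = ((-5 + 7) + 39)² = (2 + 39)² = 41² = 1681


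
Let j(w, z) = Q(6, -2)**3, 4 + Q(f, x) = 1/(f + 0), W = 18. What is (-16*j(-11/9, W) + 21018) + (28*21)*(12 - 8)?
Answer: 655324/27 ≈ 24271.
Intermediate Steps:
Q(f, x) = -4 + 1/f (Q(f, x) = -4 + 1/(f + 0) = -4 + 1/f)
j(w, z) = -12167/216 (j(w, z) = (-4 + 1/6)**3 = (-23/6)**3 = -12167/216)
(-16*j(-11/9, W) + 21018) + (28*21)*(12 - 8) = (-16*(-12167/216) + 21018) + (28*21)*(12 - 8) = (24334/27 + 21018) + 588*4 = 591820/27 + 2352 = 655324/27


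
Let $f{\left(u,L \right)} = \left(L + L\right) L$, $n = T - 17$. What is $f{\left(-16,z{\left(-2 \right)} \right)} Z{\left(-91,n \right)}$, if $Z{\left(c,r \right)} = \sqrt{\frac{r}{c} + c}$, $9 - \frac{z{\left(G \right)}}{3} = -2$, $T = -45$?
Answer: $\frac{2178 i \sqrt{747929}}{91} \approx 20699.0 i$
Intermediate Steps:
$z{\left(G \right)} = 33$ ($z{\left(G \right)} = 27 - -6 = 27 + 6 = 33$)
$n = -62$ ($n = -45 - 17 = -62$)
$f{\left(u,L \right)} = 2 L^{2}$ ($f{\left(u,L \right)} = 2 L L = 2 L^{2}$)
$Z{\left(c,r \right)} = \sqrt{c + \frac{r}{c}}$
$f{\left(-16,z{\left(-2 \right)} \right)} Z{\left(-91,n \right)} = 2 \cdot 33^{2} \sqrt{-91 - \frac{62}{-91}} = 2 \cdot 1089 \sqrt{-91 - - \frac{62}{91}} = 2178 \sqrt{-91 + \frac{62}{91}} = 2178 \sqrt{- \frac{8219}{91}} = 2178 \frac{i \sqrt{747929}}{91} = \frac{2178 i \sqrt{747929}}{91}$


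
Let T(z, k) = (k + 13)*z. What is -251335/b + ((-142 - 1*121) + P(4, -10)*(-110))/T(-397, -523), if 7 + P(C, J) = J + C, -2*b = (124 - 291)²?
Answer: 203209863/11270830 ≈ 18.030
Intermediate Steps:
b = -27889/2 (b = -(124 - 291)²/2 = -½*(-167)² = -½*27889 = -27889/2 ≈ -13945.)
P(C, J) = -7 + C + J (P(C, J) = -7 + (J + C) = -7 + (C + J) = -7 + C + J)
T(z, k) = z*(13 + k) (T(z, k) = (13 + k)*z = z*(13 + k))
-251335/b + ((-142 - 1*121) + P(4, -10)*(-110))/T(-397, -523) = -251335/(-27889/2) + ((-142 - 1*121) + (-7 + 4 - 10)*(-110))/((-397*(13 - 523))) = -251335*(-2/27889) + ((-142 - 121) - 13*(-110))/((-397*(-510))) = 3010/167 + (-263 + 1430)/202470 = 3010/167 + 1167*(1/202470) = 3010/167 + 389/67490 = 203209863/11270830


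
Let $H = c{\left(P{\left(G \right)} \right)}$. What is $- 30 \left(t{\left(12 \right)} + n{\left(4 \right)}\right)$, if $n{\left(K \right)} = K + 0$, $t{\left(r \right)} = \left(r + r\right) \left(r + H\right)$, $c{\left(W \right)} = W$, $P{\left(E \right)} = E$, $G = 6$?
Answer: $-13080$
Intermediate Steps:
$H = 6$
$t{\left(r \right)} = 2 r \left(6 + r\right)$ ($t{\left(r \right)} = \left(r + r\right) \left(r + 6\right) = 2 r \left(6 + r\right)$)
$n{\left(K \right)} = K$
$- 30 \left(t{\left(12 \right)} + n{\left(4 \right)}\right) = - 30 \left(2 \cdot 12 \left(6 + 12\right) + 4\right) = - 30 \left(2 \cdot 12 \cdot 18 + 4\right) = - 30 \left(432 + 4\right) = \left(-30\right) 436 = -13080$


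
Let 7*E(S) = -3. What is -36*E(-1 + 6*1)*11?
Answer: 1188/7 ≈ 169.71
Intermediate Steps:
E(S) = -3/7 (E(S) = (1/7)*(-3) = -3/7)
-36*E(-1 + 6*1)*11 = -36*(-3/7)*11 = (108/7)*11 = 1188/7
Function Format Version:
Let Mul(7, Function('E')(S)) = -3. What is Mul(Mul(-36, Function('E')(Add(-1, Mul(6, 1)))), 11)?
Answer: Rational(1188, 7) ≈ 169.71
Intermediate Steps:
Function('E')(S) = Rational(-3, 7) (Function('E')(S) = Mul(Rational(1, 7), -3) = Rational(-3, 7))
Mul(Mul(-36, Function('E')(Add(-1, Mul(6, 1)))), 11) = Mul(Mul(-36, Rational(-3, 7)), 11) = Mul(Rational(108, 7), 11) = Rational(1188, 7)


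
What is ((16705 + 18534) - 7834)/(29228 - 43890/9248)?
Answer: 126720720/135128327 ≈ 0.93778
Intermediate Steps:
((16705 + 18534) - 7834)/(29228 - 43890/9248) = (35239 - 7834)/(29228 - 43890*1/9248) = 27405/(29228 - 21945/4624) = 27405/(135128327/4624) = 27405*(4624/135128327) = 126720720/135128327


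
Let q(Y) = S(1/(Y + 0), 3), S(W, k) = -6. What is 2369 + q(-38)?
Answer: 2363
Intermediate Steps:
q(Y) = -6
2369 + q(-38) = 2369 - 6 = 2363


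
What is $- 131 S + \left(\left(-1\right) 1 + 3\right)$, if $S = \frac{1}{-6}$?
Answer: $\frac{143}{6} \approx 23.833$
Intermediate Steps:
$S = - \frac{1}{6} \approx -0.16667$
$- 131 S + \left(\left(-1\right) 1 + 3\right) = \left(-131\right) \left(- \frac{1}{6}\right) + \left(\left(-1\right) 1 + 3\right) = \frac{131}{6} + \left(-1 + 3\right) = \frac{131}{6} + 2 = \frac{143}{6}$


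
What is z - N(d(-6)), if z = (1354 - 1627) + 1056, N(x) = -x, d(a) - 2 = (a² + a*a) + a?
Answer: 851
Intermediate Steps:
d(a) = 2 + a + 2*a² (d(a) = 2 + ((a² + a*a) + a) = 2 + ((a² + a²) + a) = 2 + (2*a² + a) = 2 + (a + 2*a²) = 2 + a + 2*a²)
z = 783 (z = -273 + 1056 = 783)
z - N(d(-6)) = 783 - (-1)*(2 - 6 + 2*(-6)²) = 783 - (-1)*(2 - 6 + 2*36) = 783 - (-1)*(2 - 6 + 72) = 783 - (-1)*68 = 783 - 1*(-68) = 783 + 68 = 851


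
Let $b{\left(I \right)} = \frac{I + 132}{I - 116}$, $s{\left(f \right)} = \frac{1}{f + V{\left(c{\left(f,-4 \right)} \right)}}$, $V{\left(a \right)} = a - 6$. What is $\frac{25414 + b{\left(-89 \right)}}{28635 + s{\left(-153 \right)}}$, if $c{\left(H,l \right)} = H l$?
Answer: $\frac{2360051631}{2659189480} \approx 0.88751$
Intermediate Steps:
$V{\left(a \right)} = -6 + a$
$s{\left(f \right)} = \frac{1}{-6 - 3 f}$ ($s{\left(f \right)} = \frac{1}{f + \left(-6 + f \left(-4\right)\right)} = \frac{1}{f - \left(6 + 4 f\right)} = \frac{1}{-6 - 3 f}$)
$b{\left(I \right)} = \frac{132 + I}{-116 + I}$
$\frac{25414 + b{\left(-89 \right)}}{28635 + s{\left(-153 \right)}} = \frac{25414 + \frac{132 - 89}{-116 - 89}}{28635 + \frac{1}{3 \left(-2 - -153\right)}} = \frac{25414 + \frac{1}{-205} \cdot 43}{28635 + \frac{1}{3 \left(-2 + 153\right)}} = \frac{25414 - \frac{43}{205}}{28635 + \frac{1}{3 \cdot 151}} = \frac{25414 - \frac{43}{205}}{28635 + \frac{1}{3} \cdot \frac{1}{151}} = \frac{5209827}{205 \left(28635 + \frac{1}{453}\right)} = \frac{5209827}{205 \cdot \frac{12971656}{453}} = \frac{5209827}{205} \cdot \frac{453}{12971656} = \frac{2360051631}{2659189480}$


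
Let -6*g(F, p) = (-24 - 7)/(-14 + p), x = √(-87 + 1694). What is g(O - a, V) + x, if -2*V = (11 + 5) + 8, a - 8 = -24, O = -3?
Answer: -31/156 + √1607 ≈ 39.889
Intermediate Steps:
a = -16 (a = 8 - 24 = -16)
V = -12 (V = -((11 + 5) + 8)/2 = -(16 + 8)/2 = -½*24 = -12)
x = √1607 ≈ 40.087
g(F, p) = 31/(6*(-14 + p)) (g(F, p) = -(-24 - 7)/(6*(-14 + p)) = -(-31)/(6*(-14 + p)) = 31/(6*(-14 + p)))
g(O - a, V) + x = 31/(6*(-14 - 12)) + √1607 = (31/6)/(-26) + √1607 = (31/6)*(-1/26) + √1607 = -31/156 + √1607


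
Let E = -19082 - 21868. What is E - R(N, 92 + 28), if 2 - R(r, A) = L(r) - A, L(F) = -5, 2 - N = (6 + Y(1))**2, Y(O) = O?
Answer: -41077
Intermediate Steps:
N = -47 (N = 2 - (6 + 1)**2 = 2 - 1*7**2 = 2 - 1*49 = 2 - 49 = -47)
E = -40950
R(r, A) = 7 + A (R(r, A) = 2 - (-5 - A) = 2 + (5 + A) = 7 + A)
E - R(N, 92 + 28) = -40950 - (7 + (92 + 28)) = -40950 - (7 + 120) = -40950 - 1*127 = -40950 - 127 = -41077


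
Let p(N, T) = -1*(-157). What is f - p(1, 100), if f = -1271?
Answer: -1428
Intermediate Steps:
p(N, T) = 157
f - p(1, 100) = -1271 - 1*157 = -1271 - 157 = -1428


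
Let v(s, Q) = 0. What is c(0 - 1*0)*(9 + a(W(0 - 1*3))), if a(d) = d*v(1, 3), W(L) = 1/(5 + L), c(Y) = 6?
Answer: 54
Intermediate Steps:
a(d) = 0 (a(d) = d*0 = 0)
c(0 - 1*0)*(9 + a(W(0 - 1*3))) = 6*(9 + 0) = 6*9 = 54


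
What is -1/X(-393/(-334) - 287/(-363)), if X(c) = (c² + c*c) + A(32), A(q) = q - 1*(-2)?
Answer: -7349811282/306783942877 ≈ -0.023958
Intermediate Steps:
A(q) = 2 + q (A(q) = q + 2 = 2 + q)
X(c) = 34 + 2*c² (X(c) = (c² + c*c) + (2 + 32) = (c² + c²) + 34 = 2*c² + 34 = 34 + 2*c²)
-1/X(-393/(-334) - 287/(-363)) = -1/(34 + 2*(-393/(-334) - 287/(-363))²) = -1/(34 + 2*(-393*(-1/334) - 287*(-1/363))²) = -1/(34 + 2*(393/334 + 287/363)²) = -1/(34 + 2*(238517/121242)²) = -1/(34 + 2*(56890359289/14699622564)) = -1/(34 + 56890359289/7349811282) = -1/306783942877/7349811282 = -1*7349811282/306783942877 = -7349811282/306783942877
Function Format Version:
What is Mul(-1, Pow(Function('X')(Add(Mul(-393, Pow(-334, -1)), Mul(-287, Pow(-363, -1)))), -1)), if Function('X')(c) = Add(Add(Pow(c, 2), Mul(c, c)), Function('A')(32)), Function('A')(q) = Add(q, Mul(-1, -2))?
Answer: Rational(-7349811282, 306783942877) ≈ -0.023958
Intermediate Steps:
Function('A')(q) = Add(2, q) (Function('A')(q) = Add(q, 2) = Add(2, q))
Function('X')(c) = Add(34, Mul(2, Pow(c, 2))) (Function('X')(c) = Add(Add(Pow(c, 2), Mul(c, c)), Add(2, 32)) = Add(Add(Pow(c, 2), Pow(c, 2)), 34) = Add(Mul(2, Pow(c, 2)), 34) = Add(34, Mul(2, Pow(c, 2))))
Mul(-1, Pow(Function('X')(Add(Mul(-393, Pow(-334, -1)), Mul(-287, Pow(-363, -1)))), -1)) = Mul(-1, Pow(Add(34, Mul(2, Pow(Add(Mul(-393, Pow(-334, -1)), Mul(-287, Pow(-363, -1))), 2))), -1)) = Mul(-1, Pow(Add(34, Mul(2, Pow(Add(Mul(-393, Rational(-1, 334)), Mul(-287, Rational(-1, 363))), 2))), -1)) = Mul(-1, Pow(Add(34, Mul(2, Pow(Add(Rational(393, 334), Rational(287, 363)), 2))), -1)) = Mul(-1, Pow(Add(34, Mul(2, Pow(Rational(238517, 121242), 2))), -1)) = Mul(-1, Pow(Add(34, Mul(2, Rational(56890359289, 14699622564))), -1)) = Mul(-1, Pow(Add(34, Rational(56890359289, 7349811282)), -1)) = Mul(-1, Pow(Rational(306783942877, 7349811282), -1)) = Mul(-1, Rational(7349811282, 306783942877)) = Rational(-7349811282, 306783942877)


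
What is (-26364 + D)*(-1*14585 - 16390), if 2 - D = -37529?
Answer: -345897825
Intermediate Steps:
D = 37531 (D = 2 - 1*(-37529) = 2 + 37529 = 37531)
(-26364 + D)*(-1*14585 - 16390) = (-26364 + 37531)*(-1*14585 - 16390) = 11167*(-14585 - 16390) = 11167*(-30975) = -345897825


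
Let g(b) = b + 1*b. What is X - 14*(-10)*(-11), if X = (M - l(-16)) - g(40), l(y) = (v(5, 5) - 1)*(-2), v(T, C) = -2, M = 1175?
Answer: -451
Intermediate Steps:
l(y) = 6 (l(y) = (-2 - 1)*(-2) = -3*(-2) = 6)
g(b) = 2*b (g(b) = b + b = 2*b)
X = 1089 (X = (1175 - 1*6) - 2*40 = (1175 - 6) - 1*80 = 1169 - 80 = 1089)
X - 14*(-10)*(-11) = 1089 - 14*(-10)*(-11) = 1089 + 140*(-11) = 1089 - 1540 = -451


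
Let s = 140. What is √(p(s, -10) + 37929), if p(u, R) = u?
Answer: √38069 ≈ 195.11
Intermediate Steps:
√(p(s, -10) + 37929) = √(140 + 37929) = √38069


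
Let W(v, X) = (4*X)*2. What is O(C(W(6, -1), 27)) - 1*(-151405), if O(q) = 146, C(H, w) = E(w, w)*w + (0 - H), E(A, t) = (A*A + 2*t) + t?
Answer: 151551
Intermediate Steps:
W(v, X) = 8*X
E(A, t) = A² + 3*t (E(A, t) = (A² + 2*t) + t = A² + 3*t)
C(H, w) = -H + w*(w² + 3*w) (C(H, w) = (w² + 3*w)*w + (0 - H) = w*(w² + 3*w) - H = -H + w*(w² + 3*w))
O(C(W(6, -1), 27)) - 1*(-151405) = 146 - 1*(-151405) = 146 + 151405 = 151551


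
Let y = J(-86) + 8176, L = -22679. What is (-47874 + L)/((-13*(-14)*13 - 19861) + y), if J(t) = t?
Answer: 70553/9405 ≈ 7.5016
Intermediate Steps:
y = 8090 (y = -86 + 8176 = 8090)
(-47874 + L)/((-13*(-14)*13 - 19861) + y) = (-47874 - 22679)/((-13*(-14)*13 - 19861) + 8090) = -70553/((182*13 - 19861) + 8090) = -70553/((2366 - 19861) + 8090) = -70553/(-17495 + 8090) = -70553/(-9405) = -70553*(-1/9405) = 70553/9405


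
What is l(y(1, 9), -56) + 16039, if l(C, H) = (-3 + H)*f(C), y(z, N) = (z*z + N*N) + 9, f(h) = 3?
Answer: 15862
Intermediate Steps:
y(z, N) = 9 + N² + z² (y(z, N) = (z² + N²) + 9 = (N² + z²) + 9 = 9 + N² + z²)
l(C, H) = -9 + 3*H (l(C, H) = (-3 + H)*3 = -9 + 3*H)
l(y(1, 9), -56) + 16039 = (-9 + 3*(-56)) + 16039 = (-9 - 168) + 16039 = -177 + 16039 = 15862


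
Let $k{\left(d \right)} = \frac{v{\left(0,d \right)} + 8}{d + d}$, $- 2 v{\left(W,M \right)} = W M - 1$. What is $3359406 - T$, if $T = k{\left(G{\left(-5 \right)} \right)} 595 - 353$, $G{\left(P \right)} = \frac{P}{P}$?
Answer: $\frac{13428921}{4} \approx 3.3572 \cdot 10^{6}$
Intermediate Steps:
$v{\left(W,M \right)} = \frac{1}{2} - \frac{M W}{2}$ ($v{\left(W,M \right)} = - \frac{W M - 1}{2} = - \frac{M W - 1}{2} = - \frac{-1 + M W}{2} = \frac{1}{2} - \frac{M W}{2}$)
$G{\left(P \right)} = 1$
$k{\left(d \right)} = \frac{17}{4 d}$ ($k{\left(d \right)} = \frac{\left(\frac{1}{2} - \frac{1}{2} d 0\right) + 8}{d + d} = \frac{\left(\frac{1}{2} + 0\right) + 8}{2 d} = \left(\frac{1}{2} + 8\right) \frac{1}{2 d} = \frac{17 \frac{1}{2 d}}{2} = \frac{17}{4 d}$)
$T = \frac{8703}{4}$ ($T = \frac{17}{4 \cdot 1} \cdot 595 - 353 = \frac{17}{4} \cdot 1 \cdot 595 - 353 = \frac{17}{4} \cdot 595 - 353 = \frac{10115}{4} - 353 = \frac{8703}{4} \approx 2175.8$)
$3359406 - T = 3359406 - \frac{8703}{4} = \frac{13428921}{4}$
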